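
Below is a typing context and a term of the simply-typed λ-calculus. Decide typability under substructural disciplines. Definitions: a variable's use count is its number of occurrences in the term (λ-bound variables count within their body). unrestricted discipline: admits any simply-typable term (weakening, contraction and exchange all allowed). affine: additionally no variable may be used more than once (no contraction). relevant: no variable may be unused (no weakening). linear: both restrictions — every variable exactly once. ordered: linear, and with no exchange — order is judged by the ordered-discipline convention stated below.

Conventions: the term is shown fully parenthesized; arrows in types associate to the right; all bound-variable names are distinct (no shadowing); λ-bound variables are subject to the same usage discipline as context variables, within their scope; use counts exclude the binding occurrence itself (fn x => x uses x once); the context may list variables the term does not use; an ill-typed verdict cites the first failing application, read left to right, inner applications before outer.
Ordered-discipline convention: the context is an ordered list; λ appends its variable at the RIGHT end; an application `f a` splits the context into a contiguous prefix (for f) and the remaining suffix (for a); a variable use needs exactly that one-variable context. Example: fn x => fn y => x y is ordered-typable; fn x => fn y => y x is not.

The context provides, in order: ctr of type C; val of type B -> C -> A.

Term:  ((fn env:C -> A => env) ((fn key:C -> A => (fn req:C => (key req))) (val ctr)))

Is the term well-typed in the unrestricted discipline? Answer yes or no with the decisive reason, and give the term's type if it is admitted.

no — the type mismatch rejects it
variable uses: ctr: 1×; val: 1×; env [bound]: 1×; key [bound]: 1×; req [bound]: 1×
left-to-right use order: env, key, req, val, ctr
typing: ill-typed: a function awaiting B gets C
across the five disciplines: ordered ✗ · linear ✗ · affine ✗ · relevant ✗ · unrestricted ✗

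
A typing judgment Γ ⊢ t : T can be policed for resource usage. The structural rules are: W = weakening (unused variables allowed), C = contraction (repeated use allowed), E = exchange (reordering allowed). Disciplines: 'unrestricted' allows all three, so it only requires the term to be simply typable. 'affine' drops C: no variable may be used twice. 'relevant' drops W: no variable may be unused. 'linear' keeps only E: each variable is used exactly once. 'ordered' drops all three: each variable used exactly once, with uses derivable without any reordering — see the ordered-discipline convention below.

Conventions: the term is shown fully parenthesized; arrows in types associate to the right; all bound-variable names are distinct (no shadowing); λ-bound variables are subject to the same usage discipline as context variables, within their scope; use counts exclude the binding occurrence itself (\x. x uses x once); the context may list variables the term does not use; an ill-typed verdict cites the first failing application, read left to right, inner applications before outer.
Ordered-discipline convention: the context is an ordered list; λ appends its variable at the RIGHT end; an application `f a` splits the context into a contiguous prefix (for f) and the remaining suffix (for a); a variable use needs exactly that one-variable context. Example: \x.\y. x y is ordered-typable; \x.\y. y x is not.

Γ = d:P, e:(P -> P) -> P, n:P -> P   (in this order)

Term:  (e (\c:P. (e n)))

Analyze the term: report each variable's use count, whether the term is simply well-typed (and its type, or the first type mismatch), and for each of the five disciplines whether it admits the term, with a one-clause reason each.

variable uses: d ×0; e ×2; n ×1; c (bound) ×0
left-to-right use order: e, e, n
typing: the term checks, with type P
ordered: ✗ — needs contraction — e ×2; d, c never used (weakening)
linear: ✗ — needs contraction — e ×2; d, c never used (weakening)
affine: ✗ — needs contraction — e ×2
relevant: ✗ — d, c never used (weakening)
unrestricted: ✓ — type-checks (P) and nothing is barred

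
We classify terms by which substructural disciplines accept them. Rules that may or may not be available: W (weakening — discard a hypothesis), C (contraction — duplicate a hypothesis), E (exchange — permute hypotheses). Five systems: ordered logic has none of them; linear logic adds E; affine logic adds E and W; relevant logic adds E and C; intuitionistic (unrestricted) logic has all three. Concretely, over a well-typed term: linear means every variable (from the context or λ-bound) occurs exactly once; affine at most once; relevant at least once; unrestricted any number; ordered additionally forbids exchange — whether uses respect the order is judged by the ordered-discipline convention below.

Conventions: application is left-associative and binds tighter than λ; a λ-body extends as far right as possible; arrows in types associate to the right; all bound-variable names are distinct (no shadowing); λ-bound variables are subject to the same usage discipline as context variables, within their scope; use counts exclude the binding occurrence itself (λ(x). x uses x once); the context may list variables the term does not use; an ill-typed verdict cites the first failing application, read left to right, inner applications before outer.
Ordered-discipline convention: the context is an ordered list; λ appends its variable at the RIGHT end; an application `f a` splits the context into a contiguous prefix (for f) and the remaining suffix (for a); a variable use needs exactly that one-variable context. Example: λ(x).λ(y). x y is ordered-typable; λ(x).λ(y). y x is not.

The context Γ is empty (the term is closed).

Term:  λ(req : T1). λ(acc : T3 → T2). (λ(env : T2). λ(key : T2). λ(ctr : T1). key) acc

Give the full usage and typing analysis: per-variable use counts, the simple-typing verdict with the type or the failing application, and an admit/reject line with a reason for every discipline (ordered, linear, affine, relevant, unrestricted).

variable uses: req (bound)=0, acc (bound)=1, env (bound)=0, key (bound)=1, ctr (bound)=0
uses in reading order: key, acc
typing: ill-typed: a function awaiting T2 gets T3 → T2
ordered: ✗, a type mismatch blocks all five
linear: ✗, the type mismatch rejects it
affine: ✗, not simply typable
relevant: ✗, fails simple typing
unrestricted: ✗, a type mismatch blocks all five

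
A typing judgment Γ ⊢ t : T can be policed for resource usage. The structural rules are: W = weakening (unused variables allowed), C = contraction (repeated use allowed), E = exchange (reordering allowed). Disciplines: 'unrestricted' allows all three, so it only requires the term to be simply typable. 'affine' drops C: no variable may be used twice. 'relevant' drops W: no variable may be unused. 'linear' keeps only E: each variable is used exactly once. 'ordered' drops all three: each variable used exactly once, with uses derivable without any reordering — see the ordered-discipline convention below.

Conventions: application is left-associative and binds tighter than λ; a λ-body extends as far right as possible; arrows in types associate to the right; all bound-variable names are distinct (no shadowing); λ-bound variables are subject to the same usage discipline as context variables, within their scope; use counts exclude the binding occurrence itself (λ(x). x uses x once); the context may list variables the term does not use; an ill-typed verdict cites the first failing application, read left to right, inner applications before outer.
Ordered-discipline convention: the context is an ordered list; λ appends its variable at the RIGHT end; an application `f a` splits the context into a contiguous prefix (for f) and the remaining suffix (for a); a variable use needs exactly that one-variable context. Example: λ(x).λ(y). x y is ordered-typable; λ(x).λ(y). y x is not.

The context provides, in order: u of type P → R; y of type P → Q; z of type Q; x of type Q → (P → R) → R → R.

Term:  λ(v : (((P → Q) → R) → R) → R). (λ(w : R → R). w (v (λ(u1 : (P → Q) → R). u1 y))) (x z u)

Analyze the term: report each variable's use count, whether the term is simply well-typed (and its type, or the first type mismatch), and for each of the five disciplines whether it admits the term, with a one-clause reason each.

counts: u: 1×, y: 1×, z: 1×, x: 1×, v [bound]: 1×, w [bound]: 1×, u1 [bound]: 1×
left-to-right use order: w, v, u1, y, x, z, u
typing: well-typed at ((((P → Q) → R) → R) → R) → R
ordered: ✗ — no ordered split (uses run w, v, u1, y, x, z, u)
linear: ✓ — single use per variable (u, y, z, x, v, w, u1)
affine: ✓ — no duplicate uses among u, y, z, x, v, w, u1
relevant: ✓ — u, y, z, x, v, w, u1: all used, weakening unneeded
unrestricted: ✓ — type-checks (((((P → Q) → R) → R) → R) → R) and nothing is barred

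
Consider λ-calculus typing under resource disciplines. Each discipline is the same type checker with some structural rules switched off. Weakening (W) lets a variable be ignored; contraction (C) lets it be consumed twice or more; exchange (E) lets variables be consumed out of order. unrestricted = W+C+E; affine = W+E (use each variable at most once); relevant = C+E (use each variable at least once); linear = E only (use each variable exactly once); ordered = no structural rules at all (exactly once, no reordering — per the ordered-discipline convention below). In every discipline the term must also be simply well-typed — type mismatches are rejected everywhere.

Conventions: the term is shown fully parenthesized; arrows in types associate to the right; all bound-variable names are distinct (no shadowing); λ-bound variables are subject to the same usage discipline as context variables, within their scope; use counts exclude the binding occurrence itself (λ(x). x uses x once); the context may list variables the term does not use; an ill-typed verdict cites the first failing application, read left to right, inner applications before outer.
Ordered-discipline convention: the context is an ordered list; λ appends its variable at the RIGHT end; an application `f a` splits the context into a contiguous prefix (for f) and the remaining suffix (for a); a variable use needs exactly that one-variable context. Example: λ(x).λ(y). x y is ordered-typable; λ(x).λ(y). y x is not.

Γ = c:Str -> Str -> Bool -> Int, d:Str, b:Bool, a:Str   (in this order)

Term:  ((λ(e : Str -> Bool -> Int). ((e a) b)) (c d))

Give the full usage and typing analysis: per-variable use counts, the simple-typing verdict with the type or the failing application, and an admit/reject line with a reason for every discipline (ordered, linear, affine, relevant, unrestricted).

variable uses: c: 1; d: 1; b: 1; a: 1; e (λ-bound): 1
use order (left to right): e, a, b, c, d
typing: ✓ — Int
ordered: ✗ — needs exchange: uses follow e, a, b, c, d
linear: ✓ — c, d, b, a, e: one use apiece
affine: ✓ — at most one use each (c, d, b, a, e)
relevant: ✓ — every one of c, d, b, a, e appears
unrestricted: ✓ — well-typed at Int; no restrictions here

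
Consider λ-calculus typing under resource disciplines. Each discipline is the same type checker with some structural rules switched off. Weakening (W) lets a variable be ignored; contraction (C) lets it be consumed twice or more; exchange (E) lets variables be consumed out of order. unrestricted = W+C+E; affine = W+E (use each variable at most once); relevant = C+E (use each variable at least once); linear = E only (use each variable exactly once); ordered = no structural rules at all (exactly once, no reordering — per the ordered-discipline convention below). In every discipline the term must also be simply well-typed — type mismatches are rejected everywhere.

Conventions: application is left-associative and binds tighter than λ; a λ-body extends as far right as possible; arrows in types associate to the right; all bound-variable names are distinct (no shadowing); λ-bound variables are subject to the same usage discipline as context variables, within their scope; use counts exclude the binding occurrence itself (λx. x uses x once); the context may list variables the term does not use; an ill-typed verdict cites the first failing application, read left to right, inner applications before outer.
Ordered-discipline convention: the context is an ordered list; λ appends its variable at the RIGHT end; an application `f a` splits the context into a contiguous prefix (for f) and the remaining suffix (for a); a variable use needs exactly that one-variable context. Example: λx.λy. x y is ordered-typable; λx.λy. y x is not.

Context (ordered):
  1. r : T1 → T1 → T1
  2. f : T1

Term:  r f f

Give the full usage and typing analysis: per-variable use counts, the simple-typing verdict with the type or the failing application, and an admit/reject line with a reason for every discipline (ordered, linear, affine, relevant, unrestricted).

counts: r=1, f=2
left-to-right use order: r, f, f
typing: well-typed at T1
ordered: ✗, repeated use of f ×2
linear: ✗, repeated use of f ×2
affine: ✗, repeated use of f ×2
relevant: ✓, none of r, f goes unused
unrestricted: ✓, typability at T1 is all that's needed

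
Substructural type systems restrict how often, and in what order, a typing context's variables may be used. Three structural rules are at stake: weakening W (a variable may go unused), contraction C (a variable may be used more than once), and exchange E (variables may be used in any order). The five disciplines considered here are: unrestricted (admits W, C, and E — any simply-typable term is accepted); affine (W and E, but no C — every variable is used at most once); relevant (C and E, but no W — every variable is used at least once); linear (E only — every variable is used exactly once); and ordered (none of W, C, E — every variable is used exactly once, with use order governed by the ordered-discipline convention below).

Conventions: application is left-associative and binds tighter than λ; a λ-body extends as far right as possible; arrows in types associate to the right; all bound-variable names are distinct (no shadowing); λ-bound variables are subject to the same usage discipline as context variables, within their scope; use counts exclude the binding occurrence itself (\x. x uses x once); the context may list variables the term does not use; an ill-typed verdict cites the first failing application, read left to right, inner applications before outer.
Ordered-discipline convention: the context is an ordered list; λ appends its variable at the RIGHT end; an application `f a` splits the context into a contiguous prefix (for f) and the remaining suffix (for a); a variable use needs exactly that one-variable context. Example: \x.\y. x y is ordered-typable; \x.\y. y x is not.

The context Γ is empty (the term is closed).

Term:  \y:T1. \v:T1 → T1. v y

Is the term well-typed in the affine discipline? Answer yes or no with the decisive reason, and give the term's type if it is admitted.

yes — no duplicate uses among y, v; term : T1 → (T1 → T1) → T1
variable uses: y (λ-bound): 1; v (λ-bound): 1
use order (left to right): v, y
typing: the term checks, with type T1 → (T1 → T1) → T1
across the five disciplines: ordered ✗ · linear ✓ · affine ✓ · relevant ✓ · unrestricted ✓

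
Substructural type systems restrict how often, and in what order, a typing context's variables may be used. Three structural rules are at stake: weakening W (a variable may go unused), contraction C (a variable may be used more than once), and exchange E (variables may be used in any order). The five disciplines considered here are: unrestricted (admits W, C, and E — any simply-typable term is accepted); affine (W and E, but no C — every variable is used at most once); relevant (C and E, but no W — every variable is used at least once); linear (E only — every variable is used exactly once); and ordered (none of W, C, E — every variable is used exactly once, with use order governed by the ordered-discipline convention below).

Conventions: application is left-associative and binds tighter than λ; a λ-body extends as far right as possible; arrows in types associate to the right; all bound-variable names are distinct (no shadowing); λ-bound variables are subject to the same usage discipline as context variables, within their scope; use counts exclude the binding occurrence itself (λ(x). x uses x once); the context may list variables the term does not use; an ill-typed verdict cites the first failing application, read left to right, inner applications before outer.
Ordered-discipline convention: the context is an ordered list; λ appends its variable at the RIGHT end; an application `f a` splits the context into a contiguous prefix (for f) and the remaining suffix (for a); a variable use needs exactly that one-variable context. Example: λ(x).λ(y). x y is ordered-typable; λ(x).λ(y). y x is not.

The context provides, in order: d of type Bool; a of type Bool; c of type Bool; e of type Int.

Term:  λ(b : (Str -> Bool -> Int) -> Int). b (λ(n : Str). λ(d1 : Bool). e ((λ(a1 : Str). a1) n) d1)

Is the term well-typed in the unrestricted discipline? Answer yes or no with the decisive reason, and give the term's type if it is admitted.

no — the type mismatch rejects it
variable uses: d=0, a=0, c=0, e=1, b (λ-bound)=1, n (λ-bound)=1, d1 (λ-bound)=1, a1 (λ-bound)=1
uses in reading order: b, e, a1, n, d1
typing: ill-typed: can't apply a value of type Int
across the five disciplines: ordered ✗ · linear ✗ · affine ✗ · relevant ✗ · unrestricted ✗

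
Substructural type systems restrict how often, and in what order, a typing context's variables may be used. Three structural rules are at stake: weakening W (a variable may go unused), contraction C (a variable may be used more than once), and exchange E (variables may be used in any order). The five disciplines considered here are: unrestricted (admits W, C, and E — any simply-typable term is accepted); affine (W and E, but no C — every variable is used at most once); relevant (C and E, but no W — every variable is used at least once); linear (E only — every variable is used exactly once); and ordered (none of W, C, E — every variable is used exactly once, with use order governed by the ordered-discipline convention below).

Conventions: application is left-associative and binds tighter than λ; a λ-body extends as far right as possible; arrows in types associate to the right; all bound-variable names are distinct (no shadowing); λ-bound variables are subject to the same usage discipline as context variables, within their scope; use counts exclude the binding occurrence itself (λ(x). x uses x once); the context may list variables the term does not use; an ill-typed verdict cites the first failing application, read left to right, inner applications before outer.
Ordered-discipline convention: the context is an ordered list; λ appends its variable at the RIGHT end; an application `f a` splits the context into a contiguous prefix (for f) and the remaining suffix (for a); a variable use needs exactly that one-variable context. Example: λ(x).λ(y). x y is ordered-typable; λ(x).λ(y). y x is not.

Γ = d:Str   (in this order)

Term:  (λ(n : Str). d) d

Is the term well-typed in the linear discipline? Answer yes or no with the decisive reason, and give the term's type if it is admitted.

no — needs contraction — d ×2; n left unused
variable uses: d: 2; n (λ-bound): 0
use order (left to right): d, d
typing: well-typed at Str
summary: ordered ✗, linear ✗, affine ✗, relevant ✗, unrestricted ✓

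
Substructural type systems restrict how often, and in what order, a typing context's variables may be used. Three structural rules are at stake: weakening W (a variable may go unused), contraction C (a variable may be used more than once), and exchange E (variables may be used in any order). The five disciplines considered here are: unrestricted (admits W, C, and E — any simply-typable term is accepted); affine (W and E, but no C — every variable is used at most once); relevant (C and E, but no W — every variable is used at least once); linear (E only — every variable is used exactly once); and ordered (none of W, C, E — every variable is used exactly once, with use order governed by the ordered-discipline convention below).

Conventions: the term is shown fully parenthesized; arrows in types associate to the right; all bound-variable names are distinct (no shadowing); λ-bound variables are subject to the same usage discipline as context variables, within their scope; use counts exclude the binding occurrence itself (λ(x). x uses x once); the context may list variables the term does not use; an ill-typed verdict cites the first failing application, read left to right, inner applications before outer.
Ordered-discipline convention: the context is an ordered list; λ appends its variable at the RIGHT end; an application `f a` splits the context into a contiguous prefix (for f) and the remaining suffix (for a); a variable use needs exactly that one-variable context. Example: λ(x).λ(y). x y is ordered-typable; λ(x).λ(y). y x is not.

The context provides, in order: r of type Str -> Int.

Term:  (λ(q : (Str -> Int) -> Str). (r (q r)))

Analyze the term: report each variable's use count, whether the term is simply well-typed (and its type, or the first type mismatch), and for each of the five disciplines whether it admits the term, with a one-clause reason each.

use counts: r ×2, q (λ-bound) ×1
uses in reading order: r, q, r
typing: ✓ — ((Str -> Int) -> Str) -> Int
ordered ✗ (uses contraction: r ×2)
linear ✗ (uses contraction: r ×2)
affine ✗ (uses contraction: r ×2)
relevant ✓ (none of r, q goes unused)
unrestricted ✓ (typability at ((Str -> Int) -> Str) -> Int is all that's needed)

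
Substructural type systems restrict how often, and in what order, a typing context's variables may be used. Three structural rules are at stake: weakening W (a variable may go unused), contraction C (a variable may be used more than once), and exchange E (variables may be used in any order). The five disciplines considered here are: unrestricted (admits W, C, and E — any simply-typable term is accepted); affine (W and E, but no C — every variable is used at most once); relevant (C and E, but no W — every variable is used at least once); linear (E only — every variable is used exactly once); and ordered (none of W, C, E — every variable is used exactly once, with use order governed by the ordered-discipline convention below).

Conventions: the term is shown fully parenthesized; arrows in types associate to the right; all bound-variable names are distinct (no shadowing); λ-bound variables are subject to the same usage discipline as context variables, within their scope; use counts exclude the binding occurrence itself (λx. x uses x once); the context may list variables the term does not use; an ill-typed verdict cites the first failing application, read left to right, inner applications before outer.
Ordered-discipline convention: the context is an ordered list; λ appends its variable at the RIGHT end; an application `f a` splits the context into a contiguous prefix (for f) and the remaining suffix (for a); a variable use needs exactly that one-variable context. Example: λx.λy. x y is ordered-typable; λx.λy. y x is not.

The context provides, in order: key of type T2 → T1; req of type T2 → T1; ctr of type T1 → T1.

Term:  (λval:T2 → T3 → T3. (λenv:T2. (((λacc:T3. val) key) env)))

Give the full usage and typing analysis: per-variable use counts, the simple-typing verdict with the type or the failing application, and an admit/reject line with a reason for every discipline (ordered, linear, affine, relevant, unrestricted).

variable uses: key=1, req=0, ctr=0, val [bound]=1, env [bound]=1, acc [bound]=0
uses in reading order: val, key, env
typing: ill-typed: a function awaiting T3 gets T2 → T1
ordered: ✗ — fails simple typing
linear: ✗ — a type mismatch blocks all five
affine: ✗ — the type mismatch rejects it
relevant: ✗ — not simply typable
unrestricted: ✗ — fails simple typing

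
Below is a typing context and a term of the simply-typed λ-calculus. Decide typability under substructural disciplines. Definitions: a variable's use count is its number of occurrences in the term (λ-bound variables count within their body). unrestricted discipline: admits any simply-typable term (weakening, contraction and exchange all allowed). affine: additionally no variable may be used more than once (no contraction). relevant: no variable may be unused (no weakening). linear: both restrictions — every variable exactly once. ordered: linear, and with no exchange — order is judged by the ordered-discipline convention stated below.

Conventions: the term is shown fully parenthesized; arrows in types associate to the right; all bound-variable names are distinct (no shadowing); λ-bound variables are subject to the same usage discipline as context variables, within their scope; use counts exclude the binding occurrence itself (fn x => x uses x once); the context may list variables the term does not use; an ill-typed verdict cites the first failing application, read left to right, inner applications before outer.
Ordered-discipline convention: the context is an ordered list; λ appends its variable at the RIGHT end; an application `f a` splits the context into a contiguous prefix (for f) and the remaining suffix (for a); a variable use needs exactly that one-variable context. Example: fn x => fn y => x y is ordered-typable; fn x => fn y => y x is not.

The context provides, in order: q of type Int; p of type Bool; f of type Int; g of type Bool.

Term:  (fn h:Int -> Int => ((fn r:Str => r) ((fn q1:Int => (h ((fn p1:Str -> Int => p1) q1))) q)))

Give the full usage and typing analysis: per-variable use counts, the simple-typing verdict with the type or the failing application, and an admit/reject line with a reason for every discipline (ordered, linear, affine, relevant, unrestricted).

counts: q: 1×; p: 0×; f: 0×; g: 0×; h [bound]: 1×; r [bound]: 1×; q1 [bound]: 1×; p1 [bound]: 1×
order of uses: r, h, p1, q1, q
typing: ill-typed: an application expects Str -> Int but receives Int
ordered: ✗ — fails simple typing
linear: ✗ — a type mismatch blocks all five
affine: ✗ — the type mismatch rejects it
relevant: ✗ — not simply typable
unrestricted: ✗ — fails simple typing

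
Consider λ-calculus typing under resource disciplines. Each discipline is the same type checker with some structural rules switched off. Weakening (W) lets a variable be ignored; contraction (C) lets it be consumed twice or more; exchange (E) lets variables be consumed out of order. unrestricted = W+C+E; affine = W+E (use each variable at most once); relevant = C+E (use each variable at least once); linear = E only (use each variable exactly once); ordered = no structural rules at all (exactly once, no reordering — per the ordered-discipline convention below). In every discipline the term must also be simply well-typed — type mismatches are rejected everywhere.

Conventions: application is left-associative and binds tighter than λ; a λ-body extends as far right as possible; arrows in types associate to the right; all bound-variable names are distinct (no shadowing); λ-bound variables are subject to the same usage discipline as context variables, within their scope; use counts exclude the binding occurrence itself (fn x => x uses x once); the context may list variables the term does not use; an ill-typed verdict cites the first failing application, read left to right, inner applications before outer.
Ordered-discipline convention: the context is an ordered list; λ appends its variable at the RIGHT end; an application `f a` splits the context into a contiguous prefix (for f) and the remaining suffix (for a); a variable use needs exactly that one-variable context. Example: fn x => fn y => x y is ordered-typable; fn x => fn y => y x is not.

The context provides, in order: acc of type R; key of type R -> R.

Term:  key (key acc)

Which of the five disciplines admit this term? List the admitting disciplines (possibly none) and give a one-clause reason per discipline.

admitting disciplines: relevant, unrestricted
usage: acc=1, key=2
order of uses: key, key, acc
typing: well-typed at R
ordered ✗ (needs contraction — key ×2)
linear ✗ (needs contraction — key ×2)
affine ✗ (needs contraction — key ×2)
relevant ✓ (none of acc, key goes unused)
unrestricted ✓ (typability at R is all that's needed)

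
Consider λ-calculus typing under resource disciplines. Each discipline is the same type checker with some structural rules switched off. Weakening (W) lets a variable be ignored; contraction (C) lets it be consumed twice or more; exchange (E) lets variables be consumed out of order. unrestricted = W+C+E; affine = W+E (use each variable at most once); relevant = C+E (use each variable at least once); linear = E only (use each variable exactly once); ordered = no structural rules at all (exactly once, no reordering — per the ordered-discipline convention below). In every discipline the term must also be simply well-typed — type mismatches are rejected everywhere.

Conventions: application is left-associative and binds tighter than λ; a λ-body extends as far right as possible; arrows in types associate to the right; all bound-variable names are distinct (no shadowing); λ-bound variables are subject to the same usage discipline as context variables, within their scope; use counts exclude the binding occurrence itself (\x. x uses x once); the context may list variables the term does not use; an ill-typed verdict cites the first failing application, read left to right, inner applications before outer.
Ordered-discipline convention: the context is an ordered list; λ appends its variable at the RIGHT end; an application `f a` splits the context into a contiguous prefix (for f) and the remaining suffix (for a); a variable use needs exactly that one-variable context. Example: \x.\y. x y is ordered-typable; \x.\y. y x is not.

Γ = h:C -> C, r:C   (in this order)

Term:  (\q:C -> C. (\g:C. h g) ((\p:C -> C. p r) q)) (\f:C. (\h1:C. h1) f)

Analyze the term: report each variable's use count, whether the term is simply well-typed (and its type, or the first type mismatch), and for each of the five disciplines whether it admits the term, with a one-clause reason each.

use counts: h ×1, r ×1, q (bound) ×1, g (bound) ×1, p (bound) ×1, f (bound) ×1, h1 (bound) ×1
uses in reading order: h, g, p, r, q, h1, f
typing: well-typed at C
ordered: ✗, no contiguous prefix/suffix split fits h, g, p, r, q, h1, f
linear: ✓, exactly-once usage across h, r, q, g, p, f, h1
affine: ✓, h, r, q, g, p, f, h1: no repeats, contraction unneeded
relevant: ✓, at least one use each (h, r, q, g, p, f, h1)
unrestricted: ✓, simply typable at C; W, C, E all held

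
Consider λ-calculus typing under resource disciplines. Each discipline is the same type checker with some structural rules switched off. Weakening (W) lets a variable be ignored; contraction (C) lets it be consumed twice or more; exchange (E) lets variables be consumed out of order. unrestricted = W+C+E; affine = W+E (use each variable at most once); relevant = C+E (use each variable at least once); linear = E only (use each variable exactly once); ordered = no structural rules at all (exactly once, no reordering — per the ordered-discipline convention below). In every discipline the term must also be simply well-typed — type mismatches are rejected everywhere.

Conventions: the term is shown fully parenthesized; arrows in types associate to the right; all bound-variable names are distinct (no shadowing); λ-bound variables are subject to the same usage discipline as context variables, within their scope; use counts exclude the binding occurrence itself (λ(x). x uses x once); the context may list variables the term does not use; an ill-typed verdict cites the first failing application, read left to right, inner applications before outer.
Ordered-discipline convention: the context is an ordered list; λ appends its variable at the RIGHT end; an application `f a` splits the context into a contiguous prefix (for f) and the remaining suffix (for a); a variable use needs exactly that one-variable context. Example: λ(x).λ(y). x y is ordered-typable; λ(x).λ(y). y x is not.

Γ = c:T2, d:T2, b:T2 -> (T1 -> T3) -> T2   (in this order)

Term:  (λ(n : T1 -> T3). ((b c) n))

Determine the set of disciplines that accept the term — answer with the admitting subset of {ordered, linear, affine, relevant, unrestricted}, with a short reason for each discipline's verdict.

accepted by: affine, unrestricted
use counts: c=1, d=0, b=1, n (bound)=1
use order (left to right): b, c, n
typing: ✓ — (T1 -> T3) -> T2
ordered ✗ (unused: d — weakening required)
linear ✗ (unused: d — weakening required)
affine ✓ (at most one use each (c, d, b, n))
relevant ✗ (unused: d — weakening required)
unrestricted ✓ (type-checks ((T1 -> T3) -> T2) and nothing is barred)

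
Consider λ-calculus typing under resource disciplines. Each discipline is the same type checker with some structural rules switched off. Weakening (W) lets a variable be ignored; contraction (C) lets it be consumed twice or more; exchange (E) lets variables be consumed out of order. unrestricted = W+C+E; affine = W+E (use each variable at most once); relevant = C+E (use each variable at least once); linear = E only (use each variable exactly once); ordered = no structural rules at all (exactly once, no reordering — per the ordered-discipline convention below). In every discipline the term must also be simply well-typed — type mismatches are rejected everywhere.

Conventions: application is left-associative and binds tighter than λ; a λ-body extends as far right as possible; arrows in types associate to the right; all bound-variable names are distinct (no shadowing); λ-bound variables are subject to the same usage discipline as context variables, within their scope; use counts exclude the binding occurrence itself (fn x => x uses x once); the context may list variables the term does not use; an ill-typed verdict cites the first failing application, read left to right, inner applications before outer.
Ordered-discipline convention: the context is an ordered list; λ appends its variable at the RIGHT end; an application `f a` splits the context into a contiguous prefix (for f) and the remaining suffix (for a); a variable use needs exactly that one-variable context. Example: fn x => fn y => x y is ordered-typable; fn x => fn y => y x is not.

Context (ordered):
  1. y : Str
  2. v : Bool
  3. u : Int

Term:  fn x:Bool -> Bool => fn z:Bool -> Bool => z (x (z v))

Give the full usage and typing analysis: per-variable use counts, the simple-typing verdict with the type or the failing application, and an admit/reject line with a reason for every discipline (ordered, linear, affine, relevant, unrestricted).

use counts: y=0, v=1, u=0, x (bound)=1, z (bound)=2
use order (left to right): z, x, z, v
typing: the term checks, with type (Bool -> Bool) -> (Bool -> Bool) -> Bool
ordered: ✗, needs contraction — z ×2; unused: y, u — weakening required
linear: ✗, needs contraction — z ×2; unused: y, u — weakening required
affine: ✗, needs contraction — z ×2
relevant: ✗, unused: y, u — weakening required
unrestricted: ✓, simply typable at (Bool -> Bool) -> (Bool -> Bool) -> Bool; W, C, E all held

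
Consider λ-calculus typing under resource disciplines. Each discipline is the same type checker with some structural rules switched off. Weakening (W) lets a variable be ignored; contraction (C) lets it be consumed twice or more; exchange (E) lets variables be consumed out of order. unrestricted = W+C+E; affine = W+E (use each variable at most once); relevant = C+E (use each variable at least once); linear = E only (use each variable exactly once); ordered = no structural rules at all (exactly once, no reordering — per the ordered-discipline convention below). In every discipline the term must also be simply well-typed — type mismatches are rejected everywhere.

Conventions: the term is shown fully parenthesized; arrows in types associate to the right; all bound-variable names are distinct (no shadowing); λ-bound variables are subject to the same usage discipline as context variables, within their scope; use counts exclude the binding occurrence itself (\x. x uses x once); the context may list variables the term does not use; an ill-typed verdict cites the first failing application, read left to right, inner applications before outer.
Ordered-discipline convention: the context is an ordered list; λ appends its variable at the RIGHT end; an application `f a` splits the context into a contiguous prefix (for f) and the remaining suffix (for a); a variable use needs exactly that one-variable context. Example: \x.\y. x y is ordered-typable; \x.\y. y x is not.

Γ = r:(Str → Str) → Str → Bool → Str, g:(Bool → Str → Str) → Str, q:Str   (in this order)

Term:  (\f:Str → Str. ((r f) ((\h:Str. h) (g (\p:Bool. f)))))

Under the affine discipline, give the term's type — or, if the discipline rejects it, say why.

not well-typed under affine — uses contraction: f ×2
usage: r ×1, g ×1, q ×0, f (bound) ×2, h (bound) ×1, p (bound) ×0
use order (left to right): r, f, h, g, f
typing: the term checks, with type (Str → Str) → Bool → Str
per-discipline verdicts: ordered ✗ · linear ✗ · affine ✗ · relevant ✗ · unrestricted ✓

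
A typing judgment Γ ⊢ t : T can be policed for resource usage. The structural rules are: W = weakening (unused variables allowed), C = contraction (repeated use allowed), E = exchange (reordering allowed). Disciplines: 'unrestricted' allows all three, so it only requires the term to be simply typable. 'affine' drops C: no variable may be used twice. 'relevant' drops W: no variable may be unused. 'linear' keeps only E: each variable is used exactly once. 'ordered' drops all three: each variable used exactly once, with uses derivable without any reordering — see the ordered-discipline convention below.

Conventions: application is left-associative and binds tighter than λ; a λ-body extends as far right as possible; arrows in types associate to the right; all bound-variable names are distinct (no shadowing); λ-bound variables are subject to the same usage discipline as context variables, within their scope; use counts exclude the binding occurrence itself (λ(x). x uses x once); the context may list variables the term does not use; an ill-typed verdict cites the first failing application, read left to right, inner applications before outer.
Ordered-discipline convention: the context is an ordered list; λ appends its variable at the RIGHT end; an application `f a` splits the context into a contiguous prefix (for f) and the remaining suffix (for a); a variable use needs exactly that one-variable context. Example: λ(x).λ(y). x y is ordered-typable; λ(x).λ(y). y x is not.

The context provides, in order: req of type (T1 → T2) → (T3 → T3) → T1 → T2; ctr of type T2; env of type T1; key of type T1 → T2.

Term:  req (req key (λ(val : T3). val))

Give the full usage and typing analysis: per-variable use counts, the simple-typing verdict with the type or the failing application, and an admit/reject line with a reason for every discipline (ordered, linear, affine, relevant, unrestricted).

usage: req: 2; ctr: 0; env: 0; key: 1; val [bound]: 1
use order (left to right): req, req, key, val
typing: well-typed at (T3 → T3) → T1 → T2
ordered: ✗ — req ×2 used more than once (contraction); ctr, env never used (weakening)
linear: ✗ — req ×2 used more than once (contraction); ctr, env never used (weakening)
affine: ✗ — req ×2 used more than once (contraction)
relevant: ✗ — ctr, env never used (weakening)
unrestricted: ✓ — well-typed at (T3 → T3) → T1 → T2; no restrictions here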